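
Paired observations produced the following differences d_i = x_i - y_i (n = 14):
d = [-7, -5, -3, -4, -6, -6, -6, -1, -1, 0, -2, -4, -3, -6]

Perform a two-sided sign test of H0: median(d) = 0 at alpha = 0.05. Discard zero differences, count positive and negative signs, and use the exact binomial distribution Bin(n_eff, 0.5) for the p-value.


Step 1: Discard zero differences. Original n = 14; n_eff = number of nonzero differences = 13.
Nonzero differences (with sign): -7, -5, -3, -4, -6, -6, -6, -1, -1, -2, -4, -3, -6
Step 2: Count signs: positive = 0, negative = 13.
Step 3: Under H0: P(positive) = 0.5, so the number of positives S ~ Bin(13, 0.5).
Step 4: Two-sided exact p-value = sum of Bin(13,0.5) probabilities at or below the observed probability = 0.000244.
Step 5: alpha = 0.05. reject H0.

n_eff = 13, pos = 0, neg = 13, p = 0.000244, reject H0.


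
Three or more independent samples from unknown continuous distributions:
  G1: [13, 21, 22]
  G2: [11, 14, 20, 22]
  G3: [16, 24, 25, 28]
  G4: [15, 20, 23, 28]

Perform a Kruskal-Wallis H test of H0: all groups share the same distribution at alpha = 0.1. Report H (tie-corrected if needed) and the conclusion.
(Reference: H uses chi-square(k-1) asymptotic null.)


Step 1: Combine all N = 15 observations and assign midranks.
sorted (value, group, rank): (11,G2,1), (13,G1,2), (14,G2,3), (15,G4,4), (16,G3,5), (20,G2,6.5), (20,G4,6.5), (21,G1,8), (22,G1,9.5), (22,G2,9.5), (23,G4,11), (24,G3,12), (25,G3,13), (28,G3,14.5), (28,G4,14.5)
Step 2: Sum ranks within each group.
R_1 = 19.5 (n_1 = 3)
R_2 = 20 (n_2 = 4)
R_3 = 44.5 (n_3 = 4)
R_4 = 36 (n_4 = 4)
Step 3: H = 12/(N(N+1)) * sum(R_i^2/n_i) - 3(N+1)
     = 12/(15*16) * (19.5^2/3 + 20^2/4 + 44.5^2/4 + 36^2/4) - 3*16
     = 0.050000 * 1045.81 - 48
     = 4.290625.
Step 4: Ties present; correction factor C = 1 - 18/(15^3 - 15) = 0.994643. Corrected H = 4.290625 / 0.994643 = 4.313734.
Step 5: Under H0, H ~ chi^2(3); p-value = 0.229519.
Step 6: alpha = 0.1. fail to reject H0.

H = 4.3137, df = 3, p = 0.229519, fail to reject H0.


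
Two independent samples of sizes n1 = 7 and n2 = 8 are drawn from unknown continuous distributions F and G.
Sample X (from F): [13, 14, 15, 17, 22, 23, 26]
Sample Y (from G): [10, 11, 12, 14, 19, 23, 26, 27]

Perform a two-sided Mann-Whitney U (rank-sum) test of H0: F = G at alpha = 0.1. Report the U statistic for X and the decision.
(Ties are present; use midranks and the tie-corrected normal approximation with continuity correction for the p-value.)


Step 1: Combine and sort all 15 observations; assign midranks.
sorted (value, group): (10,Y), (11,Y), (12,Y), (13,X), (14,X), (14,Y), (15,X), (17,X), (19,Y), (22,X), (23,X), (23,Y), (26,X), (26,Y), (27,Y)
ranks: 10->1, 11->2, 12->3, 13->4, 14->5.5, 14->5.5, 15->7, 17->8, 19->9, 22->10, 23->11.5, 23->11.5, 26->13.5, 26->13.5, 27->15
Step 2: Rank sum for X: R1 = 4 + 5.5 + 7 + 8 + 10 + 11.5 + 13.5 = 59.5.
Step 3: U_X = R1 - n1(n1+1)/2 = 59.5 - 7*8/2 = 59.5 - 28 = 31.5.
       U_Y = n1*n2 - U_X = 56 - 31.5 = 24.5.
Step 4: Ties are present, so use the tie-corrected normal approximation (with continuity correction) for the p-value.
Step 5: p-value = 0.727753; compare to alpha = 0.1. fail to reject H0.

U_X = 31.5, p = 0.727753, fail to reject H0 at alpha = 0.1.


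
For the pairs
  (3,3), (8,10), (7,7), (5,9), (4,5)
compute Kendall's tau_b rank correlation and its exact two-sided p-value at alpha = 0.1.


Step 1: Enumerate the 10 unordered pairs (i,j) with i<j and classify each by sign(x_j-x_i) * sign(y_j-y_i).
  (1,2):dx=+5,dy=+7->C; (1,3):dx=+4,dy=+4->C; (1,4):dx=+2,dy=+6->C; (1,5):dx=+1,dy=+2->C
  (2,3):dx=-1,dy=-3->C; (2,4):dx=-3,dy=-1->C; (2,5):dx=-4,dy=-5->C; (3,4):dx=-2,dy=+2->D
  (3,5):dx=-3,dy=-2->C; (4,5):dx=-1,dy=-4->C
Step 2: C = 9, D = 1, total pairs = 10.
Step 3: tau = (C - D)/(n(n-1)/2) = (9 - 1)/10 = 0.800000.
Step 4: Exact two-sided p-value (enumerate n! = 120 permutations of y under H0): p = 0.083333.
Step 5: alpha = 0.1. reject H0.

tau_b = 0.8000 (C=9, D=1), p = 0.083333, reject H0.


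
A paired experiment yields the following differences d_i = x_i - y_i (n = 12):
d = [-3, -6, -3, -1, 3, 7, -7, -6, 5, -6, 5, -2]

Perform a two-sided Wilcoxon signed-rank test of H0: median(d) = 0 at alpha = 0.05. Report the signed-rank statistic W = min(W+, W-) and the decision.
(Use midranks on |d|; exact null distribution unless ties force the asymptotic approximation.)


Step 1: Drop any zero differences (none here) and take |d_i|.
|d| = [3, 6, 3, 1, 3, 7, 7, 6, 5, 6, 5, 2]
Step 2: Midrank |d_i| (ties get averaged ranks).
ranks: |3|->4, |6|->9, |3|->4, |1|->1, |3|->4, |7|->11.5, |7|->11.5, |6|->9, |5|->6.5, |6|->9, |5|->6.5, |2|->2
Step 3: Attach original signs; sum ranks with positive sign and with negative sign.
W+ = 4 + 11.5 + 6.5 + 6.5 = 28.5
W- = 4 + 9 + 4 + 1 + 11.5 + 9 + 9 + 2 = 49.5
(Check: W+ + W- = 78 should equal n(n+1)/2 = 78.)
Step 4: Test statistic W = min(W+, W-) = 28.5.
Step 5: Ties in |d|, so use the tie-corrected normal approximation.
        E[W] = n(n+1)/4 = 12*13/4 = 39.
        Tie groups: |d|=3 (t=3), |d|=5 (t=2), |d|=6 (t=3), |d|=7 (t=2); sum(t^3 - t) = 60.
        Var[W] = n(n+1)(2n+1)/24 - sum(t^3-t)/48 = 3900/24 - 60/48 = 161.25.
        z = (W - E[W]) / sqrt(Var[W]) = (28.5 - 39) / 12.6984 = -0.8269.
        Two-sided p = 2*Phi(z) = 0.408308.
Step 6: alpha = 0.05. fail to reject H0.

W+ = 28.5, W- = 49.5, W = min = 28.5, p = 0.408308, fail to reject H0.


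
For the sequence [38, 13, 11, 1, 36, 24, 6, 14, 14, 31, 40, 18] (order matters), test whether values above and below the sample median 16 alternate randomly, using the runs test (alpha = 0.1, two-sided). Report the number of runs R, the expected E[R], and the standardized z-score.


Step 1: Compute median = 16; label A = above, B = below.
Labels in order: ABBBAABBBAAA  (n_A = 6, n_B = 6)
Step 2: Count runs R = 5.
Step 3: Under H0 (random ordering), E[R] = 2*n_A*n_B/(n_A+n_B) + 1 = 2*6*6/12 + 1 = 7.0000.
        Var[R] = 2*n_A*n_B*(2*n_A*n_B - n_A - n_B) / ((n_A+n_B)^2 * (n_A+n_B-1)) = 4320/1584 = 2.7273.
        SD[R] = 1.6514.
Step 4: Continuity-corrected z = (R + 0.5 - E[R]) / SD[R] = (5 + 0.5 - 7.0000) / 1.6514 = -0.9083.
Step 5: Two-sided p-value via normal approximation = 2*(1 - Phi(|z|)) = 0.363722.
Step 6: alpha = 0.1. fail to reject H0.

R = 5, z = -0.9083, p = 0.363722, fail to reject H0.


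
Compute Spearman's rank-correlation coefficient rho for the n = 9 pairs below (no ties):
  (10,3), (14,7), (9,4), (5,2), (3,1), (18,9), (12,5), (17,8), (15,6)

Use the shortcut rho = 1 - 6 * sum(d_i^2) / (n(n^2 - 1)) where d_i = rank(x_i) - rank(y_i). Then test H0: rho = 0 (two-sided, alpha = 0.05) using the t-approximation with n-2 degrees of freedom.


Step 1: Rank x and y separately (midranks; no ties here).
rank(x): 10->4, 14->6, 9->3, 5->2, 3->1, 18->9, 12->5, 17->8, 15->7
rank(y): 3->3, 7->7, 4->4, 2->2, 1->1, 9->9, 5->5, 8->8, 6->6
Step 2: d_i = R_x(i) - R_y(i); compute d_i^2.
  (4-3)^2=1, (6-7)^2=1, (3-4)^2=1, (2-2)^2=0, (1-1)^2=0, (9-9)^2=0, (5-5)^2=0, (8-8)^2=0, (7-6)^2=1
sum(d^2) = 4.
Step 3: rho = 1 - 6*4 / (9*(9^2 - 1)) = 1 - 24/720 = 0.966667.
Step 4: Under H0, t = rho * sqrt((n-2)/(1-rho^2)) = 9.9890 ~ t(7).
Step 5: Two-sided p-value from the t-distribution with 7 df = 0.000022.
Step 6: alpha = 0.05. reject H0.

rho = 0.9667, p = 0.000022, reject H0 at alpha = 0.05.


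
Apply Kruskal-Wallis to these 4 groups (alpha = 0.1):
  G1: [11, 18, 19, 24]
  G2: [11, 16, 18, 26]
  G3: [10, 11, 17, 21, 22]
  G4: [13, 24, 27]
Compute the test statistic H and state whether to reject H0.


Step 1: Combine all N = 16 observations and assign midranks.
sorted (value, group, rank): (10,G3,1), (11,G1,3), (11,G2,3), (11,G3,3), (13,G4,5), (16,G2,6), (17,G3,7), (18,G1,8.5), (18,G2,8.5), (19,G1,10), (21,G3,11), (22,G3,12), (24,G1,13.5), (24,G4,13.5), (26,G2,15), (27,G4,16)
Step 2: Sum ranks within each group.
R_1 = 35 (n_1 = 4)
R_2 = 32.5 (n_2 = 4)
R_3 = 34 (n_3 = 5)
R_4 = 34.5 (n_4 = 3)
Step 3: H = 12/(N(N+1)) * sum(R_i^2/n_i) - 3(N+1)
     = 12/(16*17) * (35^2/4 + 32.5^2/4 + 34^2/5 + 34.5^2/3) - 3*17
     = 0.044118 * 1198.26 - 51
     = 1.864522.
Step 4: Ties present; correction factor C = 1 - 36/(16^3 - 16) = 0.991176. Corrected H = 1.864522 / 0.991176 = 1.881120.
Step 5: Under H0, H ~ chi^2(3); p-value = 0.597443.
Step 6: alpha = 0.1. fail to reject H0.

H = 1.8811, df = 3, p = 0.597443, fail to reject H0.


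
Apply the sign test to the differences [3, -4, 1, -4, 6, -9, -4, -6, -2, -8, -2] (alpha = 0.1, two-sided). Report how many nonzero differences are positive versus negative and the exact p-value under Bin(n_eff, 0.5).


Step 1: Discard zero differences. Original n = 11; n_eff = number of nonzero differences = 11.
Nonzero differences (with sign): +3, -4, +1, -4, +6, -9, -4, -6, -2, -8, -2
Step 2: Count signs: positive = 3, negative = 8.
Step 3: Under H0: P(positive) = 0.5, so the number of positives S ~ Bin(11, 0.5).
Step 4: Two-sided exact p-value = sum of Bin(11,0.5) probabilities at or below the observed probability = 0.226562.
Step 5: alpha = 0.1. fail to reject H0.

n_eff = 11, pos = 3, neg = 8, p = 0.226562, fail to reject H0.


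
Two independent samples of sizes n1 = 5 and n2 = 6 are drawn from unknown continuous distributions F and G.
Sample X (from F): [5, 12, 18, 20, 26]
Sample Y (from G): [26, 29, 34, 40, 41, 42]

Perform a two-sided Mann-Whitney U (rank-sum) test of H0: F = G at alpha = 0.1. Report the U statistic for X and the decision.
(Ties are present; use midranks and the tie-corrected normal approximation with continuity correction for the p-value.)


Step 1: Combine and sort all 11 observations; assign midranks.
sorted (value, group): (5,X), (12,X), (18,X), (20,X), (26,X), (26,Y), (29,Y), (34,Y), (40,Y), (41,Y), (42,Y)
ranks: 5->1, 12->2, 18->3, 20->4, 26->5.5, 26->5.5, 29->7, 34->8, 40->9, 41->10, 42->11
Step 2: Rank sum for X: R1 = 1 + 2 + 3 + 4 + 5.5 = 15.5.
Step 3: U_X = R1 - n1(n1+1)/2 = 15.5 - 5*6/2 = 15.5 - 15 = 0.5.
       U_Y = n1*n2 - U_X = 30 - 0.5 = 29.5.
Step 4: Ties are present, so use the tie-corrected normal approximation (with continuity correction) for the p-value.
Step 5: p-value = 0.010411; compare to alpha = 0.1. reject H0.

U_X = 0.5, p = 0.010411, reject H0 at alpha = 0.1.


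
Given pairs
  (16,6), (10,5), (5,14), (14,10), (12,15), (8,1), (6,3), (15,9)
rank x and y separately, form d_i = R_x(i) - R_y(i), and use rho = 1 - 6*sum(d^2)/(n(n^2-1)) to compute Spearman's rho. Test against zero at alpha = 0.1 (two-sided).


Step 1: Rank x and y separately (midranks; no ties here).
rank(x): 16->8, 10->4, 5->1, 14->6, 12->5, 8->3, 6->2, 15->7
rank(y): 6->4, 5->3, 14->7, 10->6, 15->8, 1->1, 3->2, 9->5
Step 2: d_i = R_x(i) - R_y(i); compute d_i^2.
  (8-4)^2=16, (4-3)^2=1, (1-7)^2=36, (6-6)^2=0, (5-8)^2=9, (3-1)^2=4, (2-2)^2=0, (7-5)^2=4
sum(d^2) = 70.
Step 3: rho = 1 - 6*70 / (8*(8^2 - 1)) = 1 - 420/504 = 0.166667.
Step 4: Under H0, t = rho * sqrt((n-2)/(1-rho^2)) = 0.4140 ~ t(6).
Step 5: Two-sided p-value from the t-distribution with 6 df = 0.693239.
Step 6: alpha = 0.1. fail to reject H0.

rho = 0.1667, p = 0.693239, fail to reject H0 at alpha = 0.1.


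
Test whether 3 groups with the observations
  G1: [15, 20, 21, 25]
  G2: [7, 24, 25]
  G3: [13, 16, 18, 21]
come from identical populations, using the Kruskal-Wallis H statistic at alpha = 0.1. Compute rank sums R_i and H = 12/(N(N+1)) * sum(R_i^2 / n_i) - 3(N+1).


Step 1: Combine all N = 11 observations and assign midranks.
sorted (value, group, rank): (7,G2,1), (13,G3,2), (15,G1,3), (16,G3,4), (18,G3,5), (20,G1,6), (21,G1,7.5), (21,G3,7.5), (24,G2,9), (25,G1,10.5), (25,G2,10.5)
Step 2: Sum ranks within each group.
R_1 = 27 (n_1 = 4)
R_2 = 20.5 (n_2 = 3)
R_3 = 18.5 (n_3 = 4)
Step 3: H = 12/(N(N+1)) * sum(R_i^2/n_i) - 3(N+1)
     = 12/(11*12) * (27^2/4 + 20.5^2/3 + 18.5^2/4) - 3*12
     = 0.090909 * 407.896 - 36
     = 1.081439.
Step 4: Ties present; correction factor C = 1 - 12/(11^3 - 11) = 0.990909. Corrected H = 1.081439 / 0.990909 = 1.091361.
Step 5: Under H0, H ~ chi^2(2); p-value = 0.579447.
Step 6: alpha = 0.1. fail to reject H0.

H = 1.0914, df = 2, p = 0.579447, fail to reject H0.


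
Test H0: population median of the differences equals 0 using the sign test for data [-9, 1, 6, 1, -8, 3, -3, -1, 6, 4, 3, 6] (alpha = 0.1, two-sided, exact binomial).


Step 1: Discard zero differences. Original n = 12; n_eff = number of nonzero differences = 12.
Nonzero differences (with sign): -9, +1, +6, +1, -8, +3, -3, -1, +6, +4, +3, +6
Step 2: Count signs: positive = 8, negative = 4.
Step 3: Under H0: P(positive) = 0.5, so the number of positives S ~ Bin(12, 0.5).
Step 4: Two-sided exact p-value = sum of Bin(12,0.5) probabilities at or below the observed probability = 0.387695.
Step 5: alpha = 0.1. fail to reject H0.

n_eff = 12, pos = 8, neg = 4, p = 0.387695, fail to reject H0.


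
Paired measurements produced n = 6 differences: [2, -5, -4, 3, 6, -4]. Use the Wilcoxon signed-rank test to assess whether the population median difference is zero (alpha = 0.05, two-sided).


Step 1: Drop any zero differences (none here) and take |d_i|.
|d| = [2, 5, 4, 3, 6, 4]
Step 2: Midrank |d_i| (ties get averaged ranks).
ranks: |2|->1, |5|->5, |4|->3.5, |3|->2, |6|->6, |4|->3.5
Step 3: Attach original signs; sum ranks with positive sign and with negative sign.
W+ = 1 + 2 + 6 = 9
W- = 5 + 3.5 + 3.5 = 12
(Check: W+ + W- = 21 should equal n(n+1)/2 = 21.)
Step 4: Test statistic W = min(W+, W-) = 9.
Step 5: Ties in |d|, so use the tie-corrected normal approximation.
        E[W] = n(n+1)/4 = 6*7/4 = 10.5.
        Tie groups: |d|=4 (t=2); sum(t^3 - t) = 6.
        Var[W] = n(n+1)(2n+1)/24 - sum(t^3-t)/48 = 546/24 - 6/48 = 22.625.
        z = (W - E[W]) / sqrt(Var[W]) = (9 - 10.5) / 4.7566 = -0.3154.
        Two-sided p = 2*Phi(z) = 0.752494.
Step 6: alpha = 0.05. fail to reject H0.

W+ = 9, W- = 12, W = min = 9, p = 0.752494, fail to reject H0.


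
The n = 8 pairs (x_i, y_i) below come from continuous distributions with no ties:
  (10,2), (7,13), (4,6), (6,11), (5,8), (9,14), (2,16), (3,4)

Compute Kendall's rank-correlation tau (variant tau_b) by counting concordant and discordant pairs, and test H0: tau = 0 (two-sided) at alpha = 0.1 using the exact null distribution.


Step 1: Enumerate the 28 unordered pairs (i,j) with i<j and classify each by sign(x_j-x_i) * sign(y_j-y_i).
  (1,2):dx=-3,dy=+11->D; (1,3):dx=-6,dy=+4->D; (1,4):dx=-4,dy=+9->D; (1,5):dx=-5,dy=+6->D
  (1,6):dx=-1,dy=+12->D; (1,7):dx=-8,dy=+14->D; (1,8):dx=-7,dy=+2->D; (2,3):dx=-3,dy=-7->C
  (2,4):dx=-1,dy=-2->C; (2,5):dx=-2,dy=-5->C; (2,6):dx=+2,dy=+1->C; (2,7):dx=-5,dy=+3->D
  (2,8):dx=-4,dy=-9->C; (3,4):dx=+2,dy=+5->C; (3,5):dx=+1,dy=+2->C; (3,6):dx=+5,dy=+8->C
  (3,7):dx=-2,dy=+10->D; (3,8):dx=-1,dy=-2->C; (4,5):dx=-1,dy=-3->C; (4,6):dx=+3,dy=+3->C
  (4,7):dx=-4,dy=+5->D; (4,8):dx=-3,dy=-7->C; (5,6):dx=+4,dy=+6->C; (5,7):dx=-3,dy=+8->D
  (5,8):dx=-2,dy=-4->C; (6,7):dx=-7,dy=+2->D; (6,8):dx=-6,dy=-10->C; (7,8):dx=+1,dy=-12->D
Step 2: C = 15, D = 13, total pairs = 28.
Step 3: tau = (C - D)/(n(n-1)/2) = (15 - 13)/28 = 0.071429.
Step 4: Exact two-sided p-value (enumerate n! = 40320 permutations of y under H0): p = 0.904861.
Step 5: alpha = 0.1. fail to reject H0.

tau_b = 0.0714 (C=15, D=13), p = 0.904861, fail to reject H0.


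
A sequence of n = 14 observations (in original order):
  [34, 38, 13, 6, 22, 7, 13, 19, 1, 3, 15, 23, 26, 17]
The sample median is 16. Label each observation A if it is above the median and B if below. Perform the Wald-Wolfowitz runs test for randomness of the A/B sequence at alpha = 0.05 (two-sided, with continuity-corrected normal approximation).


Step 1: Compute median = 16; label A = above, B = below.
Labels in order: AABBABBABBBAAA  (n_A = 7, n_B = 7)
Step 2: Count runs R = 7.
Step 3: Under H0 (random ordering), E[R] = 2*n_A*n_B/(n_A+n_B) + 1 = 2*7*7/14 + 1 = 8.0000.
        Var[R] = 2*n_A*n_B*(2*n_A*n_B - n_A - n_B) / ((n_A+n_B)^2 * (n_A+n_B-1)) = 8232/2548 = 3.2308.
        SD[R] = 1.7974.
Step 4: Continuity-corrected z = (R + 0.5 - E[R]) / SD[R] = (7 + 0.5 - 8.0000) / 1.7974 = -0.2782.
Step 5: Two-sided p-value via normal approximation = 2*(1 - Phi(|z|)) = 0.780879.
Step 6: alpha = 0.05. fail to reject H0.

R = 7, z = -0.2782, p = 0.780879, fail to reject H0.


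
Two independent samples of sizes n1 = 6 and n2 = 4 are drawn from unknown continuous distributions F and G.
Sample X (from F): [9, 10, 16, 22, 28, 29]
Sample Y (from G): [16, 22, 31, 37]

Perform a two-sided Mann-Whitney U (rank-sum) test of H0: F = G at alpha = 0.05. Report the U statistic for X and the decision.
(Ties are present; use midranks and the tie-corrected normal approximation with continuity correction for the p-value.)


Step 1: Combine and sort all 10 observations; assign midranks.
sorted (value, group): (9,X), (10,X), (16,X), (16,Y), (22,X), (22,Y), (28,X), (29,X), (31,Y), (37,Y)
ranks: 9->1, 10->2, 16->3.5, 16->3.5, 22->5.5, 22->5.5, 28->7, 29->8, 31->9, 37->10
Step 2: Rank sum for X: R1 = 1 + 2 + 3.5 + 5.5 + 7 + 8 = 27.
Step 3: U_X = R1 - n1(n1+1)/2 = 27 - 6*7/2 = 27 - 21 = 6.
       U_Y = n1*n2 - U_X = 24 - 6 = 18.
Step 4: Ties are present, so use the tie-corrected normal approximation (with continuity correction) for the p-value.
Step 5: p-value = 0.238089; compare to alpha = 0.05. fail to reject H0.

U_X = 6, p = 0.238089, fail to reject H0 at alpha = 0.05.


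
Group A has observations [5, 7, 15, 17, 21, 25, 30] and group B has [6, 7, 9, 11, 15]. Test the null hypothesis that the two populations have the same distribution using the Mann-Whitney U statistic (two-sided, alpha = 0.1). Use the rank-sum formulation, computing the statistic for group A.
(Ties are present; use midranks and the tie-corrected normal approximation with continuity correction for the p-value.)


Step 1: Combine and sort all 12 observations; assign midranks.
sorted (value, group): (5,X), (6,Y), (7,X), (7,Y), (9,Y), (11,Y), (15,X), (15,Y), (17,X), (21,X), (25,X), (30,X)
ranks: 5->1, 6->2, 7->3.5, 7->3.5, 9->5, 11->6, 15->7.5, 15->7.5, 17->9, 21->10, 25->11, 30->12
Step 2: Rank sum for X: R1 = 1 + 3.5 + 7.5 + 9 + 10 + 11 + 12 = 54.
Step 3: U_X = R1 - n1(n1+1)/2 = 54 - 7*8/2 = 54 - 28 = 26.
       U_Y = n1*n2 - U_X = 35 - 26 = 9.
Step 4: Ties are present, so use the tie-corrected normal approximation (with continuity correction) for the p-value.
Step 5: p-value = 0.192314; compare to alpha = 0.1. fail to reject H0.

U_X = 26, p = 0.192314, fail to reject H0 at alpha = 0.1.


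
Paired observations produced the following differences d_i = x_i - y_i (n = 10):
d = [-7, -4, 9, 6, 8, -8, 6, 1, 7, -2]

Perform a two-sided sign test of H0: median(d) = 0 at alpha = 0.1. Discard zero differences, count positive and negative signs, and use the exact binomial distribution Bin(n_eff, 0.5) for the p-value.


Step 1: Discard zero differences. Original n = 10; n_eff = number of nonzero differences = 10.
Nonzero differences (with sign): -7, -4, +9, +6, +8, -8, +6, +1, +7, -2
Step 2: Count signs: positive = 6, negative = 4.
Step 3: Under H0: P(positive) = 0.5, so the number of positives S ~ Bin(10, 0.5).
Step 4: Two-sided exact p-value = sum of Bin(10,0.5) probabilities at or below the observed probability = 0.753906.
Step 5: alpha = 0.1. fail to reject H0.

n_eff = 10, pos = 6, neg = 4, p = 0.753906, fail to reject H0.


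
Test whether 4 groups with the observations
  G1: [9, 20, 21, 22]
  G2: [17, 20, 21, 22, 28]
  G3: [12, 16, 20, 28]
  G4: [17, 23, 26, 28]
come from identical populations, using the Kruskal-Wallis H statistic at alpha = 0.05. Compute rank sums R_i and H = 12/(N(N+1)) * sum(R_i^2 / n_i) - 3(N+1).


Step 1: Combine all N = 17 observations and assign midranks.
sorted (value, group, rank): (9,G1,1), (12,G3,2), (16,G3,3), (17,G2,4.5), (17,G4,4.5), (20,G1,7), (20,G2,7), (20,G3,7), (21,G1,9.5), (21,G2,9.5), (22,G1,11.5), (22,G2,11.5), (23,G4,13), (26,G4,14), (28,G2,16), (28,G3,16), (28,G4,16)
Step 2: Sum ranks within each group.
R_1 = 29 (n_1 = 4)
R_2 = 48.5 (n_2 = 5)
R_3 = 28 (n_3 = 4)
R_4 = 47.5 (n_4 = 4)
Step 3: H = 12/(N(N+1)) * sum(R_i^2/n_i) - 3(N+1)
     = 12/(17*18) * (29^2/4 + 48.5^2/5 + 28^2/4 + 47.5^2/4) - 3*18
     = 0.039216 * 1440.76 - 54
     = 2.500490.
Step 4: Ties present; correction factor C = 1 - 66/(17^3 - 17) = 0.986520. Corrected H = 2.500490 / 0.986520 = 2.534658.
Step 5: Under H0, H ~ chi^2(3); p-value = 0.469060.
Step 6: alpha = 0.05. fail to reject H0.

H = 2.5347, df = 3, p = 0.469060, fail to reject H0.


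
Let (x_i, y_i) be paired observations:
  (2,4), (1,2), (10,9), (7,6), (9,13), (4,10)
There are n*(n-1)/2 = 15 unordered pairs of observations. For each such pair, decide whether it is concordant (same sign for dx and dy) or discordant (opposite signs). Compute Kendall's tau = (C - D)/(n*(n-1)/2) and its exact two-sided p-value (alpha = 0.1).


Step 1: Enumerate the 15 unordered pairs (i,j) with i<j and classify each by sign(x_j-x_i) * sign(y_j-y_i).
  (1,2):dx=-1,dy=-2->C; (1,3):dx=+8,dy=+5->C; (1,4):dx=+5,dy=+2->C; (1,5):dx=+7,dy=+9->C
  (1,6):dx=+2,dy=+6->C; (2,3):dx=+9,dy=+7->C; (2,4):dx=+6,dy=+4->C; (2,5):dx=+8,dy=+11->C
  (2,6):dx=+3,dy=+8->C; (3,4):dx=-3,dy=-3->C; (3,5):dx=-1,dy=+4->D; (3,6):dx=-6,dy=+1->D
  (4,5):dx=+2,dy=+7->C; (4,6):dx=-3,dy=+4->D; (5,6):dx=-5,dy=-3->C
Step 2: C = 12, D = 3, total pairs = 15.
Step 3: tau = (C - D)/(n(n-1)/2) = (12 - 3)/15 = 0.600000.
Step 4: Exact two-sided p-value (enumerate n! = 720 permutations of y under H0): p = 0.136111.
Step 5: alpha = 0.1. fail to reject H0.

tau_b = 0.6000 (C=12, D=3), p = 0.136111, fail to reject H0.


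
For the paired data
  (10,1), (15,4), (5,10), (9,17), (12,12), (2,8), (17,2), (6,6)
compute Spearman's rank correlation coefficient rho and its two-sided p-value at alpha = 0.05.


Step 1: Rank x and y separately (midranks; no ties here).
rank(x): 10->5, 15->7, 5->2, 9->4, 12->6, 2->1, 17->8, 6->3
rank(y): 1->1, 4->3, 10->6, 17->8, 12->7, 8->5, 2->2, 6->4
Step 2: d_i = R_x(i) - R_y(i); compute d_i^2.
  (5-1)^2=16, (7-3)^2=16, (2-6)^2=16, (4-8)^2=16, (6-7)^2=1, (1-5)^2=16, (8-2)^2=36, (3-4)^2=1
sum(d^2) = 118.
Step 3: rho = 1 - 6*118 / (8*(8^2 - 1)) = 1 - 708/504 = -0.404762.
Step 4: Under H0, t = rho * sqrt((n-2)/(1-rho^2)) = -1.0842 ~ t(6).
Step 5: Two-sided p-value from the t-distribution with 6 df = 0.319889.
Step 6: alpha = 0.05. fail to reject H0.

rho = -0.4048, p = 0.319889, fail to reject H0 at alpha = 0.05.


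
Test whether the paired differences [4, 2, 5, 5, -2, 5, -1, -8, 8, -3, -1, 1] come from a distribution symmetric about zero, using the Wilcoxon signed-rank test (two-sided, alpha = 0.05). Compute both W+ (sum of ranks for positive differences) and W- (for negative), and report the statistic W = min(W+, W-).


Step 1: Drop any zero differences (none here) and take |d_i|.
|d| = [4, 2, 5, 5, 2, 5, 1, 8, 8, 3, 1, 1]
Step 2: Midrank |d_i| (ties get averaged ranks).
ranks: |4|->7, |2|->4.5, |5|->9, |5|->9, |2|->4.5, |5|->9, |1|->2, |8|->11.5, |8|->11.5, |3|->6, |1|->2, |1|->2
Step 3: Attach original signs; sum ranks with positive sign and with negative sign.
W+ = 7 + 4.5 + 9 + 9 + 9 + 11.5 + 2 = 52
W- = 4.5 + 2 + 11.5 + 6 + 2 = 26
(Check: W+ + W- = 78 should equal n(n+1)/2 = 78.)
Step 4: Test statistic W = min(W+, W-) = 26.
Step 5: Ties in |d|, so use the tie-corrected normal approximation.
        E[W] = n(n+1)/4 = 12*13/4 = 39.
        Tie groups: |d|=1 (t=3), |d|=2 (t=2), |d|=5 (t=3), |d|=8 (t=2); sum(t^3 - t) = 60.
        Var[W] = n(n+1)(2n+1)/24 - sum(t^3-t)/48 = 3900/24 - 60/48 = 161.25.
        z = (W - E[W]) / sqrt(Var[W]) = (26 - 39) / 12.6984 = -1.0237.
        Two-sided p = 2*Phi(z) = 0.305954.
Step 6: alpha = 0.05. fail to reject H0.

W+ = 52, W- = 26, W = min = 26, p = 0.305954, fail to reject H0.


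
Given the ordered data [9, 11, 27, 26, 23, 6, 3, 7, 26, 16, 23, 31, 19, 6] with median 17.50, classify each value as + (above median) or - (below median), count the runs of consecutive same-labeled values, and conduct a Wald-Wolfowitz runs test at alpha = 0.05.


Step 1: Compute median = 17.50; label A = above, B = below.
Labels in order: BBAAABBBABAAAB  (n_A = 7, n_B = 7)
Step 2: Count runs R = 7.
Step 3: Under H0 (random ordering), E[R] = 2*n_A*n_B/(n_A+n_B) + 1 = 2*7*7/14 + 1 = 8.0000.
        Var[R] = 2*n_A*n_B*(2*n_A*n_B - n_A - n_B) / ((n_A+n_B)^2 * (n_A+n_B-1)) = 8232/2548 = 3.2308.
        SD[R] = 1.7974.
Step 4: Continuity-corrected z = (R + 0.5 - E[R]) / SD[R] = (7 + 0.5 - 8.0000) / 1.7974 = -0.2782.
Step 5: Two-sided p-value via normal approximation = 2*(1 - Phi(|z|)) = 0.780879.
Step 6: alpha = 0.05. fail to reject H0.

R = 7, z = -0.2782, p = 0.780879, fail to reject H0.


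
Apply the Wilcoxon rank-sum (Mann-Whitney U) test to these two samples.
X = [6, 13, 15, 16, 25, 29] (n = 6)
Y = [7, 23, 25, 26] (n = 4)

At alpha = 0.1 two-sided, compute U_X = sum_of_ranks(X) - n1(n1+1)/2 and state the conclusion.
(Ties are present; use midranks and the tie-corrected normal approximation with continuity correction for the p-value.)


Step 1: Combine and sort all 10 observations; assign midranks.
sorted (value, group): (6,X), (7,Y), (13,X), (15,X), (16,X), (23,Y), (25,X), (25,Y), (26,Y), (29,X)
ranks: 6->1, 7->2, 13->3, 15->4, 16->5, 23->6, 25->7.5, 25->7.5, 26->9, 29->10
Step 2: Rank sum for X: R1 = 1 + 3 + 4 + 5 + 7.5 + 10 = 30.5.
Step 3: U_X = R1 - n1(n1+1)/2 = 30.5 - 6*7/2 = 30.5 - 21 = 9.5.
       U_Y = n1*n2 - U_X = 24 - 9.5 = 14.5.
Step 4: Ties are present, so use the tie-corrected normal approximation (with continuity correction) for the p-value.
Step 5: p-value = 0.668870; compare to alpha = 0.1. fail to reject H0.

U_X = 9.5, p = 0.668870, fail to reject H0 at alpha = 0.1.


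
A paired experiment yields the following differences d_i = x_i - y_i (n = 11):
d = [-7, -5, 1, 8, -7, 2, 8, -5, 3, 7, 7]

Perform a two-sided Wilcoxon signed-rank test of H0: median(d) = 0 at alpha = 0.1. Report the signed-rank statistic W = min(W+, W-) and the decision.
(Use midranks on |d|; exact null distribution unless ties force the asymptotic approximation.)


Step 1: Drop any zero differences (none here) and take |d_i|.
|d| = [7, 5, 1, 8, 7, 2, 8, 5, 3, 7, 7]
Step 2: Midrank |d_i| (ties get averaged ranks).
ranks: |7|->7.5, |5|->4.5, |1|->1, |8|->10.5, |7|->7.5, |2|->2, |8|->10.5, |5|->4.5, |3|->3, |7|->7.5, |7|->7.5
Step 3: Attach original signs; sum ranks with positive sign and with negative sign.
W+ = 1 + 10.5 + 2 + 10.5 + 3 + 7.5 + 7.5 = 42
W- = 7.5 + 4.5 + 7.5 + 4.5 = 24
(Check: W+ + W- = 66 should equal n(n+1)/2 = 66.)
Step 4: Test statistic W = min(W+, W-) = 24.
Step 5: Ties in |d|, so use the tie-corrected normal approximation.
        E[W] = n(n+1)/4 = 11*12/4 = 33.
        Tie groups: |d|=5 (t=2), |d|=7 (t=4), |d|=8 (t=2); sum(t^3 - t) = 72.
        Var[W] = n(n+1)(2n+1)/24 - sum(t^3-t)/48 = 3036/24 - 72/48 = 125.
        z = (W - E[W]) / sqrt(Var[W]) = (24 - 33) / 11.1803 = -0.8050.
        Two-sided p = 2*Phi(z) = 0.420829.
Step 6: alpha = 0.1. fail to reject H0.

W+ = 42, W- = 24, W = min = 24, p = 0.420829, fail to reject H0.


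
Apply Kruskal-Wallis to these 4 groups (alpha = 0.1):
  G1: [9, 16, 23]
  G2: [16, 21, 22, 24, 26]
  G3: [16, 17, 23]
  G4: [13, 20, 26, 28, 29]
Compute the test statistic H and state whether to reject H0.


Step 1: Combine all N = 16 observations and assign midranks.
sorted (value, group, rank): (9,G1,1), (13,G4,2), (16,G1,4), (16,G2,4), (16,G3,4), (17,G3,6), (20,G4,7), (21,G2,8), (22,G2,9), (23,G1,10.5), (23,G3,10.5), (24,G2,12), (26,G2,13.5), (26,G4,13.5), (28,G4,15), (29,G4,16)
Step 2: Sum ranks within each group.
R_1 = 15.5 (n_1 = 3)
R_2 = 46.5 (n_2 = 5)
R_3 = 20.5 (n_3 = 3)
R_4 = 53.5 (n_4 = 5)
Step 3: H = 12/(N(N+1)) * sum(R_i^2/n_i) - 3(N+1)
     = 12/(16*17) * (15.5^2/3 + 46.5^2/5 + 20.5^2/3 + 53.5^2/5) - 3*17
     = 0.044118 * 1225.07 - 51
     = 3.047059.
Step 4: Ties present; correction factor C = 1 - 36/(16^3 - 16) = 0.991176. Corrected H = 3.047059 / 0.991176 = 3.074184.
Step 5: Under H0, H ~ chi^2(3); p-value = 0.380328.
Step 6: alpha = 0.1. fail to reject H0.

H = 3.0742, df = 3, p = 0.380328, fail to reject H0.


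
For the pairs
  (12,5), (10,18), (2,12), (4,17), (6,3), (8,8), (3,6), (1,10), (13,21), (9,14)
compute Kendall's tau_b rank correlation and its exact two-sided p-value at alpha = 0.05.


Step 1: Enumerate the 45 unordered pairs (i,j) with i<j and classify each by sign(x_j-x_i) * sign(y_j-y_i).
  (1,2):dx=-2,dy=+13->D; (1,3):dx=-10,dy=+7->D; (1,4):dx=-8,dy=+12->D; (1,5):dx=-6,dy=-2->C
  (1,6):dx=-4,dy=+3->D; (1,7):dx=-9,dy=+1->D; (1,8):dx=-11,dy=+5->D; (1,9):dx=+1,dy=+16->C
  (1,10):dx=-3,dy=+9->D; (2,3):dx=-8,dy=-6->C; (2,4):dx=-6,dy=-1->C; (2,5):dx=-4,dy=-15->C
  (2,6):dx=-2,dy=-10->C; (2,7):dx=-7,dy=-12->C; (2,8):dx=-9,dy=-8->C; (2,9):dx=+3,dy=+3->C
  (2,10):dx=-1,dy=-4->C; (3,4):dx=+2,dy=+5->C; (3,5):dx=+4,dy=-9->D; (3,6):dx=+6,dy=-4->D
  (3,7):dx=+1,dy=-6->D; (3,8):dx=-1,dy=-2->C; (3,9):dx=+11,dy=+9->C; (3,10):dx=+7,dy=+2->C
  (4,5):dx=+2,dy=-14->D; (4,6):dx=+4,dy=-9->D; (4,7):dx=-1,dy=-11->C; (4,8):dx=-3,dy=-7->C
  (4,9):dx=+9,dy=+4->C; (4,10):dx=+5,dy=-3->D; (5,6):dx=+2,dy=+5->C; (5,7):dx=-3,dy=+3->D
  (5,8):dx=-5,dy=+7->D; (5,9):dx=+7,dy=+18->C; (5,10):dx=+3,dy=+11->C; (6,7):dx=-5,dy=-2->C
  (6,8):dx=-7,dy=+2->D; (6,9):dx=+5,dy=+13->C; (6,10):dx=+1,dy=+6->C; (7,8):dx=-2,dy=+4->D
  (7,9):dx=+10,dy=+15->C; (7,10):dx=+6,dy=+8->C; (8,9):dx=+12,dy=+11->C; (8,10):dx=+8,dy=+4->C
  (9,10):dx=-4,dy=-7->C
Step 2: C = 28, D = 17, total pairs = 45.
Step 3: tau = (C - D)/(n(n-1)/2) = (28 - 17)/45 = 0.244444.
Step 4: Exact two-sided p-value (enumerate n! = 3628800 permutations of y under H0): p = 0.380720.
Step 5: alpha = 0.05. fail to reject H0.

tau_b = 0.2444 (C=28, D=17), p = 0.380720, fail to reject H0.


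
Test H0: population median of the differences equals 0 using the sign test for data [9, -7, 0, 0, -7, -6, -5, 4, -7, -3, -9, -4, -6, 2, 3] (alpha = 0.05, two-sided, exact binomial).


Step 1: Discard zero differences. Original n = 15; n_eff = number of nonzero differences = 13.
Nonzero differences (with sign): +9, -7, -7, -6, -5, +4, -7, -3, -9, -4, -6, +2, +3
Step 2: Count signs: positive = 4, negative = 9.
Step 3: Under H0: P(positive) = 0.5, so the number of positives S ~ Bin(13, 0.5).
Step 4: Two-sided exact p-value = sum of Bin(13,0.5) probabilities at or below the observed probability = 0.266846.
Step 5: alpha = 0.05. fail to reject H0.

n_eff = 13, pos = 4, neg = 9, p = 0.266846, fail to reject H0.


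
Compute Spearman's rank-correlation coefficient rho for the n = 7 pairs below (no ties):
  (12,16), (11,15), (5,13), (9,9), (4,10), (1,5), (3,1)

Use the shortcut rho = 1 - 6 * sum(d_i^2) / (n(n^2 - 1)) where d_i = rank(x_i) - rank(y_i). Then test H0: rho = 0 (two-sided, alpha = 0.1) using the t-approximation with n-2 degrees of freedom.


Step 1: Rank x and y separately (midranks; no ties here).
rank(x): 12->7, 11->6, 5->4, 9->5, 4->3, 1->1, 3->2
rank(y): 16->7, 15->6, 13->5, 9->3, 10->4, 5->2, 1->1
Step 2: d_i = R_x(i) - R_y(i); compute d_i^2.
  (7-7)^2=0, (6-6)^2=0, (4-5)^2=1, (5-3)^2=4, (3-4)^2=1, (1-2)^2=1, (2-1)^2=1
sum(d^2) = 8.
Step 3: rho = 1 - 6*8 / (7*(7^2 - 1)) = 1 - 48/336 = 0.857143.
Step 4: Under H0, t = rho * sqrt((n-2)/(1-rho^2)) = 3.7210 ~ t(5).
Step 5: Two-sided p-value from the t-distribution with 5 df = 0.013697.
Step 6: alpha = 0.1. reject H0.

rho = 0.8571, p = 0.013697, reject H0 at alpha = 0.1.


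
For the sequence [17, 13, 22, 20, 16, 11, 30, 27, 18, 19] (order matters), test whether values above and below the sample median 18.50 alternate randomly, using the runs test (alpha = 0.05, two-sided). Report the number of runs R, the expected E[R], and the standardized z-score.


Step 1: Compute median = 18.50; label A = above, B = below.
Labels in order: BBAABBAABA  (n_A = 5, n_B = 5)
Step 2: Count runs R = 6.
Step 3: Under H0 (random ordering), E[R] = 2*n_A*n_B/(n_A+n_B) + 1 = 2*5*5/10 + 1 = 6.0000.
        Var[R] = 2*n_A*n_B*(2*n_A*n_B - n_A - n_B) / ((n_A+n_B)^2 * (n_A+n_B-1)) = 2000/900 = 2.2222.
        SD[R] = 1.4907.
Step 4: R = E[R], so z = 0 with no continuity correction.
Step 5: Two-sided p-value via normal approximation = 2*(1 - Phi(|z|)) = 1.000000.
Step 6: alpha = 0.05. fail to reject H0.

R = 6, z = 0.0000, p = 1.000000, fail to reject H0.


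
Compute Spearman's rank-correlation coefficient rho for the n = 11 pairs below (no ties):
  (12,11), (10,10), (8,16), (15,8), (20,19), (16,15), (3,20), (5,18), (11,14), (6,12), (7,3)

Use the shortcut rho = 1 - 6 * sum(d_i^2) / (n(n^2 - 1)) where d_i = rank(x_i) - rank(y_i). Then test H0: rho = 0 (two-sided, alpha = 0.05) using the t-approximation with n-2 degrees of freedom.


Step 1: Rank x and y separately (midranks; no ties here).
rank(x): 12->8, 10->6, 8->5, 15->9, 20->11, 16->10, 3->1, 5->2, 11->7, 6->3, 7->4
rank(y): 11->4, 10->3, 16->8, 8->2, 19->10, 15->7, 20->11, 18->9, 14->6, 12->5, 3->1
Step 2: d_i = R_x(i) - R_y(i); compute d_i^2.
  (8-4)^2=16, (6-3)^2=9, (5-8)^2=9, (9-2)^2=49, (11-10)^2=1, (10-7)^2=9, (1-11)^2=100, (2-9)^2=49, (7-6)^2=1, (3-5)^2=4, (4-1)^2=9
sum(d^2) = 256.
Step 3: rho = 1 - 6*256 / (11*(11^2 - 1)) = 1 - 1536/1320 = -0.163636.
Step 4: Under H0, t = rho * sqrt((n-2)/(1-rho^2)) = -0.4976 ~ t(9).
Step 5: Two-sided p-value from the t-distribution with 9 df = 0.630685.
Step 6: alpha = 0.05. fail to reject H0.

rho = -0.1636, p = 0.630685, fail to reject H0 at alpha = 0.05.


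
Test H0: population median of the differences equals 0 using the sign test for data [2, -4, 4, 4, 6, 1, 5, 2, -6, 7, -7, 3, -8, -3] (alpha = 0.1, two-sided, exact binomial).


Step 1: Discard zero differences. Original n = 14; n_eff = number of nonzero differences = 14.
Nonzero differences (with sign): +2, -4, +4, +4, +6, +1, +5, +2, -6, +7, -7, +3, -8, -3
Step 2: Count signs: positive = 9, negative = 5.
Step 3: Under H0: P(positive) = 0.5, so the number of positives S ~ Bin(14, 0.5).
Step 4: Two-sided exact p-value = sum of Bin(14,0.5) probabilities at or below the observed probability = 0.423950.
Step 5: alpha = 0.1. fail to reject H0.

n_eff = 14, pos = 9, neg = 5, p = 0.423950, fail to reject H0.


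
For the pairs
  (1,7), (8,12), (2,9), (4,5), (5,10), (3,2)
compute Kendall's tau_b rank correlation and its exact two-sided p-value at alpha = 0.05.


Step 1: Enumerate the 15 unordered pairs (i,j) with i<j and classify each by sign(x_j-x_i) * sign(y_j-y_i).
  (1,2):dx=+7,dy=+5->C; (1,3):dx=+1,dy=+2->C; (1,4):dx=+3,dy=-2->D; (1,5):dx=+4,dy=+3->C
  (1,6):dx=+2,dy=-5->D; (2,3):dx=-6,dy=-3->C; (2,4):dx=-4,dy=-7->C; (2,5):dx=-3,dy=-2->C
  (2,6):dx=-5,dy=-10->C; (3,4):dx=+2,dy=-4->D; (3,5):dx=+3,dy=+1->C; (3,6):dx=+1,dy=-7->D
  (4,5):dx=+1,dy=+5->C; (4,6):dx=-1,dy=-3->C; (5,6):dx=-2,dy=-8->C
Step 2: C = 11, D = 4, total pairs = 15.
Step 3: tau = (C - D)/(n(n-1)/2) = (11 - 4)/15 = 0.466667.
Step 4: Exact two-sided p-value (enumerate n! = 720 permutations of y under H0): p = 0.272222.
Step 5: alpha = 0.05. fail to reject H0.

tau_b = 0.4667 (C=11, D=4), p = 0.272222, fail to reject H0.


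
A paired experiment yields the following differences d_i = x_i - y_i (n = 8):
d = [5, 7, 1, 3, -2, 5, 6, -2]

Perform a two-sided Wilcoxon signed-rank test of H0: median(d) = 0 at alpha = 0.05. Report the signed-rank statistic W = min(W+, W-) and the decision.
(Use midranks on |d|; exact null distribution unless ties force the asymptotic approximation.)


Step 1: Drop any zero differences (none here) and take |d_i|.
|d| = [5, 7, 1, 3, 2, 5, 6, 2]
Step 2: Midrank |d_i| (ties get averaged ranks).
ranks: |5|->5.5, |7|->8, |1|->1, |3|->4, |2|->2.5, |5|->5.5, |6|->7, |2|->2.5
Step 3: Attach original signs; sum ranks with positive sign and with negative sign.
W+ = 5.5 + 8 + 1 + 4 + 5.5 + 7 = 31
W- = 2.5 + 2.5 = 5
(Check: W+ + W- = 36 should equal n(n+1)/2 = 36.)
Step 4: Test statistic W = min(W+, W-) = 5.
Step 5: Ties in |d|, so use the tie-corrected normal approximation.
        E[W] = n(n+1)/4 = 8*9/4 = 18.
        Tie groups: |d|=2 (t=2), |d|=5 (t=2); sum(t^3 - t) = 12.
        Var[W] = n(n+1)(2n+1)/24 - sum(t^3-t)/48 = 1224/24 - 12/48 = 50.75.
        z = (W - E[W]) / sqrt(Var[W]) = (5 - 18) / 7.1239 = -1.8248.
        Two-sided p = 2*Phi(z) = 0.068025.
Step 6: alpha = 0.05. fail to reject H0.

W+ = 31, W- = 5, W = min = 5, p = 0.068025, fail to reject H0.


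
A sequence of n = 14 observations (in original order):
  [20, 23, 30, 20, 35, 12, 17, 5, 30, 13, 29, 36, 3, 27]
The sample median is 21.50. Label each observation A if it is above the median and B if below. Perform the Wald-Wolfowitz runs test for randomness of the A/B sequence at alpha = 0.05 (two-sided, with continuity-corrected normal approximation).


Step 1: Compute median = 21.50; label A = above, B = below.
Labels in order: BAABABBBABAABA  (n_A = 7, n_B = 7)
Step 2: Count runs R = 10.
Step 3: Under H0 (random ordering), E[R] = 2*n_A*n_B/(n_A+n_B) + 1 = 2*7*7/14 + 1 = 8.0000.
        Var[R] = 2*n_A*n_B*(2*n_A*n_B - n_A - n_B) / ((n_A+n_B)^2 * (n_A+n_B-1)) = 8232/2548 = 3.2308.
        SD[R] = 1.7974.
Step 4: Continuity-corrected z = (R - 0.5 - E[R]) / SD[R] = (10 - 0.5 - 8.0000) / 1.7974 = 0.8345.
Step 5: Two-sided p-value via normal approximation = 2*(1 - Phi(|z|)) = 0.403986.
Step 6: alpha = 0.05. fail to reject H0.

R = 10, z = 0.8345, p = 0.403986, fail to reject H0.


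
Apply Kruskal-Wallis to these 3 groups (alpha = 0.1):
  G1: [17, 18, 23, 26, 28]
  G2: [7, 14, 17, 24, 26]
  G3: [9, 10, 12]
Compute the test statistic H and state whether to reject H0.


Step 1: Combine all N = 13 observations and assign midranks.
sorted (value, group, rank): (7,G2,1), (9,G3,2), (10,G3,3), (12,G3,4), (14,G2,5), (17,G1,6.5), (17,G2,6.5), (18,G1,8), (23,G1,9), (24,G2,10), (26,G1,11.5), (26,G2,11.5), (28,G1,13)
Step 2: Sum ranks within each group.
R_1 = 48 (n_1 = 5)
R_2 = 34 (n_2 = 5)
R_3 = 9 (n_3 = 3)
Step 3: H = 12/(N(N+1)) * sum(R_i^2/n_i) - 3(N+1)
     = 12/(13*14) * (48^2/5 + 34^2/5 + 9^2/3) - 3*14
     = 0.065934 * 719 - 42
     = 5.406593.
Step 4: Ties present; correction factor C = 1 - 12/(13^3 - 13) = 0.994505. Corrected H = 5.406593 / 0.994505 = 5.436464.
Step 5: Under H0, H ~ chi^2(2); p-value = 0.065991.
Step 6: alpha = 0.1. reject H0.

H = 5.4365, df = 2, p = 0.065991, reject H0.


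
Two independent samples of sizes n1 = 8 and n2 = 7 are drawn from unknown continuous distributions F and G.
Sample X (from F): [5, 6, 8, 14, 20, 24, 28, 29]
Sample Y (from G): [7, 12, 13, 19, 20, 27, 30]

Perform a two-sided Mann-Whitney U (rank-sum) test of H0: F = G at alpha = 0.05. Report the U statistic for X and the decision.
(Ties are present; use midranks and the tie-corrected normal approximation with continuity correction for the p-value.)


Step 1: Combine and sort all 15 observations; assign midranks.
sorted (value, group): (5,X), (6,X), (7,Y), (8,X), (12,Y), (13,Y), (14,X), (19,Y), (20,X), (20,Y), (24,X), (27,Y), (28,X), (29,X), (30,Y)
ranks: 5->1, 6->2, 7->3, 8->4, 12->5, 13->6, 14->7, 19->8, 20->9.5, 20->9.5, 24->11, 27->12, 28->13, 29->14, 30->15
Step 2: Rank sum for X: R1 = 1 + 2 + 4 + 7 + 9.5 + 11 + 13 + 14 = 61.5.
Step 3: U_X = R1 - n1(n1+1)/2 = 61.5 - 8*9/2 = 61.5 - 36 = 25.5.
       U_Y = n1*n2 - U_X = 56 - 25.5 = 30.5.
Step 4: Ties are present, so use the tie-corrected normal approximation (with continuity correction) for the p-value.
Step 5: p-value = 0.816801; compare to alpha = 0.05. fail to reject H0.

U_X = 25.5, p = 0.816801, fail to reject H0 at alpha = 0.05.


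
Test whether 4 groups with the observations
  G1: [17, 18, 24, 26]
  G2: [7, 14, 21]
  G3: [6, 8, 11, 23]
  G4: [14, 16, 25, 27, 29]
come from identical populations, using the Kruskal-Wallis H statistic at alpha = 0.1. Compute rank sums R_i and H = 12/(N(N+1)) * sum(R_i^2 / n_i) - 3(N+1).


Step 1: Combine all N = 16 observations and assign midranks.
sorted (value, group, rank): (6,G3,1), (7,G2,2), (8,G3,3), (11,G3,4), (14,G2,5.5), (14,G4,5.5), (16,G4,7), (17,G1,8), (18,G1,9), (21,G2,10), (23,G3,11), (24,G1,12), (25,G4,13), (26,G1,14), (27,G4,15), (29,G4,16)
Step 2: Sum ranks within each group.
R_1 = 43 (n_1 = 4)
R_2 = 17.5 (n_2 = 3)
R_3 = 19 (n_3 = 4)
R_4 = 56.5 (n_4 = 5)
Step 3: H = 12/(N(N+1)) * sum(R_i^2/n_i) - 3(N+1)
     = 12/(16*17) * (43^2/4 + 17.5^2/3 + 19^2/4 + 56.5^2/5) - 3*17
     = 0.044118 * 1293.03 - 51
     = 6.045588.
Step 4: Ties present; correction factor C = 1 - 6/(16^3 - 16) = 0.998529. Corrected H = 6.045588 / 0.998529 = 6.054492.
Step 5: Under H0, H ~ chi^2(3); p-value = 0.108989.
Step 6: alpha = 0.1. fail to reject H0.

H = 6.0545, df = 3, p = 0.108989, fail to reject H0.
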